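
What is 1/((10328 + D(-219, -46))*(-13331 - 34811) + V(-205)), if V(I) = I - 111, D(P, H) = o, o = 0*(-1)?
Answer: -1/497210892 ≈ -2.0112e-9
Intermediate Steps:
o = 0
D(P, H) = 0
V(I) = -111 + I
1/((10328 + D(-219, -46))*(-13331 - 34811) + V(-205)) = 1/((10328 + 0)*(-13331 - 34811) + (-111 - 205)) = 1/(10328*(-48142) - 316) = 1/(-497210576 - 316) = 1/(-497210892) = -1/497210892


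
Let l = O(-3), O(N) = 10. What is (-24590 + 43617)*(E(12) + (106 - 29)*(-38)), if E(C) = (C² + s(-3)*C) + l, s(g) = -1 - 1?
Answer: -53199492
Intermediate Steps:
s(g) = -2
l = 10
E(C) = 10 + C² - 2*C (E(C) = (C² - 2*C) + 10 = 10 + C² - 2*C)
(-24590 + 43617)*(E(12) + (106 - 29)*(-38)) = (-24590 + 43617)*((10 + 12² - 2*12) + (106 - 29)*(-38)) = 19027*((10 + 144 - 24) + 77*(-38)) = 19027*(130 - 2926) = 19027*(-2796) = -53199492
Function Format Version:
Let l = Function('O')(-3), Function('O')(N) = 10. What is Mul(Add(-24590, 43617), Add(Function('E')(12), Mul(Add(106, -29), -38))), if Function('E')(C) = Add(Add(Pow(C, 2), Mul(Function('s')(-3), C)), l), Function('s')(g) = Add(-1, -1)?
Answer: -53199492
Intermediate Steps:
Function('s')(g) = -2
l = 10
Function('E')(C) = Add(10, Pow(C, 2), Mul(-2, C)) (Function('E')(C) = Add(Add(Pow(C, 2), Mul(-2, C)), 10) = Add(10, Pow(C, 2), Mul(-2, C)))
Mul(Add(-24590, 43617), Add(Function('E')(12), Mul(Add(106, -29), -38))) = Mul(Add(-24590, 43617), Add(Add(10, Pow(12, 2), Mul(-2, 12)), Mul(Add(106, -29), -38))) = Mul(19027, Add(Add(10, 144, -24), Mul(77, -38))) = Mul(19027, Add(130, -2926)) = Mul(19027, -2796) = -53199492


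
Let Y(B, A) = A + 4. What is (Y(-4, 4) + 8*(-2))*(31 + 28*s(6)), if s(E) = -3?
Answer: 424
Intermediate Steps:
Y(B, A) = 4 + A
(Y(-4, 4) + 8*(-2))*(31 + 28*s(6)) = ((4 + 4) + 8*(-2))*(31 + 28*(-3)) = (8 - 16)*(31 - 84) = -8*(-53) = 424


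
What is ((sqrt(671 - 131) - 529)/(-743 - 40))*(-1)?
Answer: -529/783 + 2*sqrt(15)/261 ≈ -0.64593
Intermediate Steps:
((sqrt(671 - 131) - 529)/(-743 - 40))*(-1) = ((sqrt(540) - 529)/(-783))*(-1) = ((6*sqrt(15) - 529)*(-1/783))*(-1) = ((-529 + 6*sqrt(15))*(-1/783))*(-1) = (529/783 - 2*sqrt(15)/261)*(-1) = -529/783 + 2*sqrt(15)/261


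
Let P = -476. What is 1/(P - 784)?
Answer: -1/1260 ≈ -0.00079365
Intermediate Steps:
1/(P - 784) = 1/(-476 - 784) = 1/(-1260) = -1/1260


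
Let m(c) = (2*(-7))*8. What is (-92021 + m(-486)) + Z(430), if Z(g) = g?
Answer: -91703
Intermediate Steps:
m(c) = -112 (m(c) = -14*8 = -112)
(-92021 + m(-486)) + Z(430) = (-92021 - 112) + 430 = -92133 + 430 = -91703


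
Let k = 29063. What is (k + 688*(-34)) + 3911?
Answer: 9582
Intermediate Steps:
(k + 688*(-34)) + 3911 = (29063 + 688*(-34)) + 3911 = (29063 - 23392) + 3911 = 5671 + 3911 = 9582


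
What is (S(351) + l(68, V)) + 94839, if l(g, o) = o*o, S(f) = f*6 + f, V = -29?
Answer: 98137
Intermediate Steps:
S(f) = 7*f (S(f) = 6*f + f = 7*f)
l(g, o) = o²
(S(351) + l(68, V)) + 94839 = (7*351 + (-29)²) + 94839 = (2457 + 841) + 94839 = 3298 + 94839 = 98137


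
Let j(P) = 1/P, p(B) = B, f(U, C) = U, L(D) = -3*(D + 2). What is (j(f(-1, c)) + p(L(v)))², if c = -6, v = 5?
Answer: 484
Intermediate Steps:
L(D) = -6 - 3*D (L(D) = -3*(2 + D) = -6 - 3*D)
(j(f(-1, c)) + p(L(v)))² = (1/(-1) + (-6 - 3*5))² = (-1 + (-6 - 15))² = (-1 - 21)² = (-22)² = 484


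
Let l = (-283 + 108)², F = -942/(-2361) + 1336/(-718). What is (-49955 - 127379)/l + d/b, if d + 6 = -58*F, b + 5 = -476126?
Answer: -23856133655140632/4119758294579375 ≈ -5.7907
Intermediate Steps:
F = -412990/282533 (F = -942*(-1/2361) + 1336*(-1/718) = 314/787 - 668/359 = -412990/282533 ≈ -1.4617)
b = -476131 (b = -5 - 476126 = -476131)
l = 30625 (l = (-175)² = 30625)
d = 22258222/282533 (d = -6 - 58*(-412990/282533) = -6 + 23953420/282533 = 22258222/282533 ≈ 78.781)
(-49955 - 127379)/l + d/b = (-49955 - 127379)/30625 + (22258222/282533)/(-476131) = -177334*1/30625 + (22258222/282533)*(-1/476131) = -177334/30625 - 22258222/134522719823 = -23856133655140632/4119758294579375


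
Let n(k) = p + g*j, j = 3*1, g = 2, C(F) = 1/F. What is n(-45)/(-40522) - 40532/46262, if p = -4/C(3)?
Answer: -410540033/468657191 ≈ -0.87599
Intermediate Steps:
p = -12 (p = -4/(1/3) = -4/⅓ = -4*3 = -12)
j = 3
n(k) = -6 (n(k) = -12 + 2*3 = -12 + 6 = -6)
n(-45)/(-40522) - 40532/46262 = -6/(-40522) - 40532/46262 = -6*(-1/40522) - 40532*1/46262 = 3/20261 - 20266/23131 = -410540033/468657191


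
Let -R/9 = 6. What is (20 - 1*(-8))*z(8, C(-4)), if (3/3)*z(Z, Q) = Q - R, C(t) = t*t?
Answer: 1960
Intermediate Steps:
R = -54 (R = -9*6 = -54)
C(t) = t²
z(Z, Q) = 54 + Q (z(Z, Q) = Q - 1*(-54) = Q + 54 = 54 + Q)
(20 - 1*(-8))*z(8, C(-4)) = (20 - 1*(-8))*(54 + (-4)²) = (20 + 8)*(54 + 16) = 28*70 = 1960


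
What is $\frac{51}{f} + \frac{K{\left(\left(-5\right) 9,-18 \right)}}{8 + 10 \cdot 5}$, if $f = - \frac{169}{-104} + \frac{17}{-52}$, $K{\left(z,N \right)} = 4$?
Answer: $\frac{51362}{1305} \approx 39.358$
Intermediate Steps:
$f = \frac{135}{104}$ ($f = \left(-169\right) \left(- \frac{1}{104}\right) + 17 \left(- \frac{1}{52}\right) = \frac{13}{8} - \frac{17}{52} = \frac{135}{104} \approx 1.2981$)
$\frac{51}{f} + \frac{K{\left(\left(-5\right) 9,-18 \right)}}{8 + 10 \cdot 5} = \frac{51}{\frac{135}{104}} + \frac{4}{8 + 10 \cdot 5} = 51 \cdot \frac{104}{135} + \frac{4}{8 + 50} = \frac{1768}{45} + \frac{4}{58} = \frac{1768}{45} + 4 \cdot \frac{1}{58} = \frac{1768}{45} + \frac{2}{29} = \frac{51362}{1305}$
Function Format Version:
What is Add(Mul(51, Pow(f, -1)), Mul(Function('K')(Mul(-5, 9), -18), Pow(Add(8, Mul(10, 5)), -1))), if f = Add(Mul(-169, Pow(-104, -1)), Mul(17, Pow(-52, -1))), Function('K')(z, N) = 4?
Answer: Rational(51362, 1305) ≈ 39.358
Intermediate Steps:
f = Rational(135, 104) (f = Add(Mul(-169, Rational(-1, 104)), Mul(17, Rational(-1, 52))) = Add(Rational(13, 8), Rational(-17, 52)) = Rational(135, 104) ≈ 1.2981)
Add(Mul(51, Pow(f, -1)), Mul(Function('K')(Mul(-5, 9), -18), Pow(Add(8, Mul(10, 5)), -1))) = Add(Mul(51, Pow(Rational(135, 104), -1)), Mul(4, Pow(Add(8, Mul(10, 5)), -1))) = Add(Mul(51, Rational(104, 135)), Mul(4, Pow(Add(8, 50), -1))) = Add(Rational(1768, 45), Mul(4, Pow(58, -1))) = Add(Rational(1768, 45), Mul(4, Rational(1, 58))) = Add(Rational(1768, 45), Rational(2, 29)) = Rational(51362, 1305)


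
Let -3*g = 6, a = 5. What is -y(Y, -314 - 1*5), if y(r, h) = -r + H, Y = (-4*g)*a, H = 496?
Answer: -456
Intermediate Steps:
g = -2 (g = -1/3*6 = -2)
Y = 40 (Y = -4*(-2)*5 = 8*5 = 40)
y(r, h) = 496 - r (y(r, h) = -r + 496 = 496 - r)
-y(Y, -314 - 1*5) = -(496 - 1*40) = -(496 - 40) = -1*456 = -456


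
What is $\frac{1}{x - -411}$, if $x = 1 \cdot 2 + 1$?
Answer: $\frac{1}{414} \approx 0.0024155$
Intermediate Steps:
$x = 3$ ($x = 2 + 1 = 3$)
$\frac{1}{x - -411} = \frac{1}{3 - -411} = \frac{1}{3 + 411} = \frac{1}{414}$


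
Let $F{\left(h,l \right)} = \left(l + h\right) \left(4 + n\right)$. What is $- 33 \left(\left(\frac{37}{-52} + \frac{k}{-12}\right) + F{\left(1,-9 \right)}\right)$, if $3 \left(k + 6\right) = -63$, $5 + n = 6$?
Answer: $\frac{16500}{13} \approx 1269.2$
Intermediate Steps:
$n = 1$ ($n = -5 + 6 = 1$)
$k = -27$ ($k = -6 + \frac{1}{3} \left(-63\right) = -6 - 21 = -27$)
$F{\left(h,l \right)} = 5 h + 5 l$ ($F{\left(h,l \right)} = \left(l + h\right) \left(4 + 1\right) = \left(h + l\right) 5 = 5 h + 5 l$)
$- 33 \left(\left(\frac{37}{-52} + \frac{k}{-12}\right) + F{\left(1,-9 \right)}\right) = - 33 \left(\left(\frac{37}{-52} - \frac{27}{-12}\right) + \left(5 \cdot 1 + 5 \left(-9\right)\right)\right) = - 33 \left(\left(37 \left(- \frac{1}{52}\right) - - \frac{9}{4}\right) + \left(5 - 45\right)\right) = - 33 \left(\left(- \frac{37}{52} + \frac{9}{4}\right) - 40\right) = - 33 \left(\frac{20}{13} - 40\right) = \left(-33\right) \left(- \frac{500}{13}\right) = \frac{16500}{13}$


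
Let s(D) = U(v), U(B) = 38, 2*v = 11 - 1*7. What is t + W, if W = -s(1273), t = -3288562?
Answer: -3288600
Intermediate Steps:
v = 2 (v = (11 - 1*7)/2 = (11 - 7)/2 = (½)*4 = 2)
s(D) = 38
W = -38 (W = -1*38 = -38)
t + W = -3288562 - 38 = -3288600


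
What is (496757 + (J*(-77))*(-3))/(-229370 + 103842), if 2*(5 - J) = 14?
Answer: -496295/125528 ≈ -3.9537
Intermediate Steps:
J = -2 (J = 5 - ½*14 = 5 - 7 = -2)
(496757 + (J*(-77))*(-3))/(-229370 + 103842) = (496757 - 2*(-77)*(-3))/(-229370 + 103842) = (496757 + 154*(-3))/(-125528) = (496757 - 462)*(-1/125528) = 496295*(-1/125528) = -496295/125528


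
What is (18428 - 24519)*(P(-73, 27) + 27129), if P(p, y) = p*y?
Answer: -153237378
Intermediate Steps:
(18428 - 24519)*(P(-73, 27) + 27129) = (18428 - 24519)*(-73*27 + 27129) = -6091*(-1971 + 27129) = -6091*25158 = -153237378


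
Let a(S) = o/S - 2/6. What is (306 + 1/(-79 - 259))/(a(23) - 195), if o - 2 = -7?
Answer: -7136463/4560634 ≈ -1.5648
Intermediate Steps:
o = -5 (o = 2 - 7 = -5)
a(S) = -1/3 - 5/S (a(S) = -5/S - 2/6 = -5/S - 2*1/6 = -5/S - 1/3 = -1/3 - 5/S)
(306 + 1/(-79 - 259))/(a(23) - 195) = (306 + 1/(-79 - 259))/((1/3)*(-15 - 1*23)/23 - 195) = (306 + 1/(-338))/((1/3)*(1/23)*(-15 - 23) - 195) = (306 - 1/338)/((1/3)*(1/23)*(-38) - 195) = 103427/(338*(-38/69 - 195)) = 103427/(338*(-13493/69)) = (103427/338)*(-69/13493) = -7136463/4560634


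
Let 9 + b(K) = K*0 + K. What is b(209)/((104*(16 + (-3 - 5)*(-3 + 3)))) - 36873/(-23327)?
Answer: 8252759/4852016 ≈ 1.7009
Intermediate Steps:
b(K) = -9 + K (b(K) = -9 + (K*0 + K) = -9 + (0 + K) = -9 + K)
b(209)/((104*(16 + (-3 - 5)*(-3 + 3)))) - 36873/(-23327) = (-9 + 209)/((104*(16 + (-3 - 5)*(-3 + 3)))) - 36873/(-23327) = 200/((104*(16 - 8*0))) - 36873*(-1/23327) = 200/((104*(16 + 0))) + 36873/23327 = 200/((104*16)) + 36873/23327 = 200/1664 + 36873/23327 = 200*(1/1664) + 36873/23327 = 25/208 + 36873/23327 = 8252759/4852016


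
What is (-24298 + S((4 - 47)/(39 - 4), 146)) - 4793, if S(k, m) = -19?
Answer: -29110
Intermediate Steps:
(-24298 + S((4 - 47)/(39 - 4), 146)) - 4793 = (-24298 - 19) - 4793 = -24317 - 4793 = -29110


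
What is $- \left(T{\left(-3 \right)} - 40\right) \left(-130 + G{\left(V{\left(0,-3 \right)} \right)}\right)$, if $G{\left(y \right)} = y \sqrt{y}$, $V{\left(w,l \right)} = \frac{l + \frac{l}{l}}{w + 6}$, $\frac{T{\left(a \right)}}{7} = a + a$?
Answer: $-10660 - \frac{82 i \sqrt{3}}{9} \approx -10660.0 - 15.781 i$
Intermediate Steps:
$T{\left(a \right)} = 14 a$ ($T{\left(a \right)} = 7 \left(a + a\right) = 7 \cdot 2 a = 14 a$)
$V{\left(w,l \right)} = \frac{1 + l}{6 + w}$ ($V{\left(w,l \right)} = \frac{l + 1}{6 + w} = \frac{1 + l}{6 + w}$)
$G{\left(y \right)} = y^{\frac{3}{2}}$
$- \left(T{\left(-3 \right)} - 40\right) \left(-130 + G{\left(V{\left(0,-3 \right)} \right)}\right) = - \left(14 \left(-3\right) - 40\right) \left(-130 + \left(\frac{1 - 3}{6 + 0}\right)^{\frac{3}{2}}\right) = - \left(-42 - 40\right) \left(-130 + \left(\frac{1}{6} \left(-2\right)\right)^{\frac{3}{2}}\right) = - \left(-82\right) \left(-130 + \left(\frac{1}{6} \left(-2\right)\right)^{\frac{3}{2}}\right) = - \left(-82\right) \left(-130 + \left(- \frac{1}{3}\right)^{\frac{3}{2}}\right) = - \left(-82\right) \left(-130 - \frac{i \sqrt{3}}{9}\right) = - (10660 + \frac{82 i \sqrt{3}}{9}) = -10660 - \frac{82 i \sqrt{3}}{9}$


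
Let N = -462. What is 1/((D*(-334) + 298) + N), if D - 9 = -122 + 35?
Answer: 1/25888 ≈ 3.8628e-5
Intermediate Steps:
D = -78 (D = 9 + (-122 + 35) = 9 - 87 = -78)
1/((D*(-334) + 298) + N) = 1/((-78*(-334) + 298) - 462) = 1/((26052 + 298) - 462) = 1/(26350 - 462) = 1/25888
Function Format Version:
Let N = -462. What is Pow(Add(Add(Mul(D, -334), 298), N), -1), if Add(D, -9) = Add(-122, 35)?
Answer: Rational(1, 25888) ≈ 3.8628e-5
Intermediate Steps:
D = -78 (D = Add(9, Add(-122, 35)) = Add(9, -87) = -78)
Pow(Add(Add(Mul(D, -334), 298), N), -1) = Pow(Add(Add(Mul(-78, -334), 298), -462), -1) = Pow(Add(Add(26052, 298), -462), -1) = Pow(Add(26350, -462), -1) = Pow(25888, -1) = Rational(1, 25888)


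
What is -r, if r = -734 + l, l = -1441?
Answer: 2175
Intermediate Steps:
r = -2175 (r = -734 - 1441 = -2175)
-r = -1*(-2175) = 2175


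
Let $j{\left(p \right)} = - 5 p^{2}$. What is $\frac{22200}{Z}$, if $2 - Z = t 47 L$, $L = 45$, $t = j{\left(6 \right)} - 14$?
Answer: $\frac{2775}{51289} \approx 0.054105$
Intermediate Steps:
$t = -194$ ($t = - 5 \cdot 6^{2} - 14 = \left(-5\right) 36 - 14 = -180 - 14 = -194$)
$Z = 410312$ ($Z = 2 - \left(-194\right) 47 \cdot 45 = 2 - \left(-9118\right) 45 = 2 - -410310 = 2 + 410310 = 410312$)
$\frac{22200}{Z} = \frac{22200}{410312} = 22200 \cdot \frac{1}{410312} = \frac{2775}{51289}$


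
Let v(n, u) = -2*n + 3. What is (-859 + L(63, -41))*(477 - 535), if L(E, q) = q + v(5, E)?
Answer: 52606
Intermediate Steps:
v(n, u) = 3 - 2*n
L(E, q) = -7 + q (L(E, q) = q + (3 - 2*5) = q + (3 - 10) = q - 7 = -7 + q)
(-859 + L(63, -41))*(477 - 535) = (-859 + (-7 - 41))*(477 - 535) = (-859 - 48)*(-58) = -907*(-58) = 52606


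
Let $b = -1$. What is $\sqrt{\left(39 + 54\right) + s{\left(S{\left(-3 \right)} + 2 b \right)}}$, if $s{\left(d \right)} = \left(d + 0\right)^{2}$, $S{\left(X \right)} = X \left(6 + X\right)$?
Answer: $\sqrt{214} \approx 14.629$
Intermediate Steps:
$s{\left(d \right)} = d^{2}$
$\sqrt{\left(39 + 54\right) + s{\left(S{\left(-3 \right)} + 2 b \right)}} = \sqrt{\left(39 + 54\right) + \left(- 3 \left(6 - 3\right) + 2 \left(-1\right)\right)^{2}} = \sqrt{93 + \left(\left(-3\right) 3 - 2\right)^{2}} = \sqrt{93 + \left(-9 - 2\right)^{2}} = \sqrt{93 + \left(-11\right)^{2}} = \sqrt{93 + 121} = \sqrt{214}$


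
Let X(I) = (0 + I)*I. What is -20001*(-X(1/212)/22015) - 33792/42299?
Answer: -33434383448421/41852413925840 ≈ -0.79886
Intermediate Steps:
X(I) = I² (X(I) = I*I = I²)
-20001*(-X(1/212)/22015) - 33792/42299 = -20001/((-22015/((1/212)²))) - 33792/42299 = -20001/((-22015/((1/212)²))) - 33792*1/42299 = -20001/((-22015/1/44944)) - 33792/42299 = -20001/((-22015*44944)) - 33792/42299 = -20001/(-989442160) - 33792/42299 = -20001*(-1/989442160) - 33792/42299 = 20001/989442160 - 33792/42299 = -33434383448421/41852413925840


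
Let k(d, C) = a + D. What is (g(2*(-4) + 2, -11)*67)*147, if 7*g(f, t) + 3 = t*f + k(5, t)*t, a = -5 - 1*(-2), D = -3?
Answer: 181503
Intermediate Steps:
a = -3 (a = -5 + 2 = -3)
k(d, C) = -6 (k(d, C) = -3 - 3 = -6)
g(f, t) = -3/7 - 6*t/7 + f*t/7 (g(f, t) = -3/7 + (t*f - 6*t)/7 = -3/7 + (f*t - 6*t)/7 = -3/7 + (-6*t + f*t)/7 = -3/7 + (-6*t/7 + f*t/7) = -3/7 - 6*t/7 + f*t/7)
(g(2*(-4) + 2, -11)*67)*147 = ((-3/7 - 6/7*(-11) + (⅐)*(2*(-4) + 2)*(-11))*67)*147 = ((-3/7 + 66/7 + (⅐)*(-8 + 2)*(-11))*67)*147 = ((-3/7 + 66/7 + (⅐)*(-6)*(-11))*67)*147 = ((-3/7 + 66/7 + 66/7)*67)*147 = ((129/7)*67)*147 = (8643/7)*147 = 181503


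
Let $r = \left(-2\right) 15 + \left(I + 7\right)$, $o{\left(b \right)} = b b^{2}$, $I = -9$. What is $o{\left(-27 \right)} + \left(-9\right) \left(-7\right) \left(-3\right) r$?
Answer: $-13635$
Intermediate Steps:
$o{\left(b \right)} = b^{3}$
$r = -32$ ($r = \left(-2\right) 15 + \left(-9 + 7\right) = -30 - 2 = -32$)
$o{\left(-27 \right)} + \left(-9\right) \left(-7\right) \left(-3\right) r = \left(-27\right)^{3} + \left(-9\right) \left(-7\right) \left(-3\right) \left(-32\right) = -19683 + 63 \left(-3\right) \left(-32\right) = -19683 - -6048 = -19683 + 6048 = -13635$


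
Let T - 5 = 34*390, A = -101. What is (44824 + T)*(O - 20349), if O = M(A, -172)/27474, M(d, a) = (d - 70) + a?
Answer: -10825248574147/9158 ≈ -1.1821e+9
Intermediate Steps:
M(d, a) = -70 + a + d (M(d, a) = (-70 + d) + a = -70 + a + d)
O = -343/27474 (O = (-70 - 172 - 101)/27474 = -343*1/27474 = -343/27474 ≈ -0.012485)
T = 13265 (T = 5 + 34*390 = 5 + 13260 = 13265)
(44824 + T)*(O - 20349) = (44824 + 13265)*(-343/27474 - 20349) = 58089*(-559068769/27474) = -10825248574147/9158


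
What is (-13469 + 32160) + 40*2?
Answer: 18771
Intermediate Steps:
(-13469 + 32160) + 40*2 = 18691 + 80 = 18771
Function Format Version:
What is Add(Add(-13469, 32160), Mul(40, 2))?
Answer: 18771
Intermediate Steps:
Add(Add(-13469, 32160), Mul(40, 2)) = Add(18691, 80) = 18771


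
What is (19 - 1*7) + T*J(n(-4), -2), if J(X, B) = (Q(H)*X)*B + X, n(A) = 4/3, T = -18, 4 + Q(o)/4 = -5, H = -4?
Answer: -1740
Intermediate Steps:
Q(o) = -36 (Q(o) = -16 + 4*(-5) = -16 - 20 = -36)
n(A) = 4/3 (n(A) = 4*(⅓) = 4/3)
J(X, B) = X - 36*B*X (J(X, B) = (-36*X)*B + X = -36*B*X + X = X - 36*B*X)
(19 - 1*7) + T*J(n(-4), -2) = (19 - 1*7) - 24*(1 - 36*(-2)) = (19 - 7) - 24*(1 + 72) = 12 - 24*73 = 12 - 18*292/3 = 12 - 1752 = -1740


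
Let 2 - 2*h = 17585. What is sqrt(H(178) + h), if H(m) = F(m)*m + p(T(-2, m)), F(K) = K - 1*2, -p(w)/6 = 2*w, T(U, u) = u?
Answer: sqrt(81602)/2 ≈ 142.83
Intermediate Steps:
p(w) = -12*w
F(K) = -2 + K (F(K) = K - 2 = -2 + K)
H(m) = -12*m + m*(-2 + m) (H(m) = (-2 + m)*m - 12*m = m*(-2 + m) - 12*m = -12*m + m*(-2 + m))
h = -17583/2 (h = 1 - 1/2*17585 = 1 - 17585/2 = -17583/2 ≈ -8791.5)
sqrt(H(178) + h) = sqrt(178*(-14 + 178) - 17583/2) = sqrt(178*164 - 17583/2) = sqrt(29192 - 17583/2) = sqrt(40801/2) = sqrt(81602)/2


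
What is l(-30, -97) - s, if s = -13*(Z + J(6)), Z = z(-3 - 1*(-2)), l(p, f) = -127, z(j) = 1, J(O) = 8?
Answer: -10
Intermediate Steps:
Z = 1
s = -117 (s = -13*(1 + 8) = -13*9 = -117)
l(-30, -97) - s = -127 - 1*(-117) = -127 + 117 = -10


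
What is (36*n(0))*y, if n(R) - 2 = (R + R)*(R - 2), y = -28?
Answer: -2016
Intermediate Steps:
n(R) = 2 + 2*R*(-2 + R) (n(R) = 2 + (R + R)*(R - 2) = 2 + (2*R)*(-2 + R) = 2 + 2*R*(-2 + R))
(36*n(0))*y = (36*(2 - 4*0 + 2*0²))*(-28) = (36*(2 + 0 + 2*0))*(-28) = (36*(2 + 0 + 0))*(-28) = (36*2)*(-28) = 72*(-28) = -2016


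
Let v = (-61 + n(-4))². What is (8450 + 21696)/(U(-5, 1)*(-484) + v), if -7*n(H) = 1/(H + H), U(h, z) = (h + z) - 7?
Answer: 94537856/28358289 ≈ 3.3337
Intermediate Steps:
U(h, z) = -7 + h + z
n(H) = -1/(14*H) (n(H) = -1/(7*(H + H)) = -1/(2*H)/7 = -1/(14*H))
v = 11662225/3136 (v = (-61 - 1/14/(-4))² = (-61 - 1/14*(-¼))² = (-61 + 1/56)² = (-3415/56)² = 11662225/3136 ≈ 3718.8)
(8450 + 21696)/(U(-5, 1)*(-484) + v) = (8450 + 21696)/((-7 - 5 + 1)*(-484) + 11662225/3136) = 30146/(-11*(-484) + 11662225/3136) = 30146/(5324 + 11662225/3136) = 30146/(28358289/3136) = 30146*(3136/28358289) = 94537856/28358289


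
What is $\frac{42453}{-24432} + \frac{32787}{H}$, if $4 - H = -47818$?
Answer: $- \frac{204855897}{194731184} \approx -1.052$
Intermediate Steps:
$H = 47822$ ($H = 4 - -47818 = 4 + 47818 = 47822$)
$\frac{42453}{-24432} + \frac{32787}{H} = \frac{42453}{-24432} + \frac{32787}{47822} = 42453 \left(- \frac{1}{24432}\right) + 32787 \cdot \frac{1}{47822} = - \frac{14151}{8144} + \frac{32787}{47822} = - \frac{204855897}{194731184}$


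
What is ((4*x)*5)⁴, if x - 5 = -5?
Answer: 0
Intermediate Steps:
x = 0 (x = 5 - 5 = 0)
((4*x)*5)⁴ = ((4*0)*5)⁴ = (0*5)⁴ = 0⁴ = 0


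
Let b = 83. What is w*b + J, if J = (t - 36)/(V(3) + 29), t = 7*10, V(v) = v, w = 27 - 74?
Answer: -62399/16 ≈ -3899.9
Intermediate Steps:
w = -47
t = 70
J = 17/16 (J = (70 - 36)/(3 + 29) = 34/32 = 34*(1/32) = 17/16 ≈ 1.0625)
w*b + J = -47*83 + 17/16 = -3901 + 17/16 = -62399/16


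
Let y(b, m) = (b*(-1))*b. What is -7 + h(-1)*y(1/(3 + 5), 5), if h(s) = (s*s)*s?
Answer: -447/64 ≈ -6.9844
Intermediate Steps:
y(b, m) = -b² (y(b, m) = (-b)*b = -b²)
h(s) = s³ (h(s) = s²*s = s³)
-7 + h(-1)*y(1/(3 + 5), 5) = -7 + (-1)³*(-(1/(3 + 5))²) = -7 - (-1)*(1/8)² = -7 - (-1)*(⅛)² = -7 - (-1)/64 = -7 - 1*(-1/64) = -7 + 1/64 = -447/64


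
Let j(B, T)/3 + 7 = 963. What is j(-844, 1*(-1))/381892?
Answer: 717/95473 ≈ 0.0075100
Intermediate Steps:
j(B, T) = 2868 (j(B, T) = -21 + 3*963 = -21 + 2889 = 2868)
j(-844, 1*(-1))/381892 = 2868/381892 = 2868*(1/381892) = 717/95473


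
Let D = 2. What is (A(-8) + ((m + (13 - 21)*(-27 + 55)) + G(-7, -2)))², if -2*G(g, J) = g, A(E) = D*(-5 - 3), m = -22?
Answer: 267289/4 ≈ 66822.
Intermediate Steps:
A(E) = -16 (A(E) = 2*(-5 - 3) = 2*(-8) = -16)
G(g, J) = -g/2
(A(-8) + ((m + (13 - 21)*(-27 + 55)) + G(-7, -2)))² = (-16 + ((-22 + (13 - 21)*(-27 + 55)) - ½*(-7)))² = (-16 + ((-22 - 8*28) + 7/2))² = (-16 + ((-22 - 224) + 7/2))² = (-16 + (-246 + 7/2))² = (-16 - 485/2)² = (-517/2)² = 267289/4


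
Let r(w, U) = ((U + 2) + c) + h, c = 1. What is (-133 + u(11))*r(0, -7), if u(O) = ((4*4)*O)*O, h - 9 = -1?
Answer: 7212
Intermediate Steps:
h = 8 (h = 9 - 1 = 8)
r(w, U) = 11 + U (r(w, U) = ((U + 2) + 1) + 8 = ((2 + U) + 1) + 8 = (3 + U) + 8 = 11 + U)
u(O) = 16*O² (u(O) = (16*O)*O = 16*O²)
(-133 + u(11))*r(0, -7) = (-133 + 16*11²)*(11 - 7) = (-133 + 16*121)*4 = (-133 + 1936)*4 = 1803*4 = 7212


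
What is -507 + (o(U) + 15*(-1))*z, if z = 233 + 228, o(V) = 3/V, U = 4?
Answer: -28305/4 ≈ -7076.3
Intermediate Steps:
z = 461
-507 + (o(U) + 15*(-1))*z = -507 + (3/4 + 15*(-1))*461 = -507 + (3*(1/4) - 15)*461 = -507 + (3/4 - 15)*461 = -507 - 57/4*461 = -507 - 26277/4 = -28305/4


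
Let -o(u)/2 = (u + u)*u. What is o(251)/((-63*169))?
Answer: 252004/10647 ≈ 23.669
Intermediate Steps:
o(u) = -4*u² (o(u) = -2*(u + u)*u = -2*2*u*u = -4*u²)
o(251)/((-63*169)) = (-4*251²)/((-63*169)) = -4*63001/(-10647) = -252004*(-1/10647) = 252004/10647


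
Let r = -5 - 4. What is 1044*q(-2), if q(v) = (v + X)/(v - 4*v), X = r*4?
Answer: -6612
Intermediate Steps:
r = -9
X = -36 (X = -9*4 = -36)
q(v) = -(-36 + v)/(3*v) (q(v) = (v - 36)/(v - 4*v) = (-36 + v)/((-3*v)) = (-36 + v)*(-1/(3*v)) = -(-36 + v)/(3*v))
1044*q(-2) = 1044*((1/3)*(36 - 1*(-2))/(-2)) = 1044*((1/3)*(-1/2)*(36 + 2)) = 1044*((1/3)*(-1/2)*38) = 1044*(-19/3) = -6612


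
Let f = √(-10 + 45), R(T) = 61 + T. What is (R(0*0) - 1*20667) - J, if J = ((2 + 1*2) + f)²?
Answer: -20657 - 8*√35 ≈ -20704.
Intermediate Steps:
f = √35 ≈ 5.9161
J = (4 + √35)² (J = ((2 + 1*2) + √35)² = ((2 + 2) + √35)² = (4 + √35)² ≈ 98.329)
(R(0*0) - 1*20667) - J = ((61 + 0*0) - 1*20667) - (4 + √35)² = ((61 + 0) - 20667) - (4 + √35)² = (61 - 20667) - (4 + √35)² = -20606 - (4 + √35)²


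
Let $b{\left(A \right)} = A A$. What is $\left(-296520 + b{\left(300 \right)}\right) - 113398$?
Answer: $-319918$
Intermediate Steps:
$b{\left(A \right)} = A^{2}$
$\left(-296520 + b{\left(300 \right)}\right) - 113398 = \left(-296520 + 300^{2}\right) - 113398 = \left(-296520 + 90000\right) - 113398 = -206520 - 113398 = -319918$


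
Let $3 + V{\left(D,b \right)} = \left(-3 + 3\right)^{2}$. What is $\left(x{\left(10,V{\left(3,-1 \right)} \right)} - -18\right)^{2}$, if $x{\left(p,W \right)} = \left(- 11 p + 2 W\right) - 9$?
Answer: $11449$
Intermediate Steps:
$V{\left(D,b \right)} = -3$ ($V{\left(D,b \right)} = -3 + \left(-3 + 3\right)^{2} = -3 + 0^{2} = -3 + 0 = -3$)
$x{\left(p,W \right)} = -9 - 11 p + 2 W$
$\left(x{\left(10,V{\left(3,-1 \right)} \right)} - -18\right)^{2} = \left(\left(-9 - 110 + 2 \left(-3\right)\right) - -18\right)^{2} = \left(\left(-9 - 110 - 6\right) + \left(-30 + 48\right)\right)^{2} = \left(-125 + 18\right)^{2} = \left(-107\right)^{2} = 11449$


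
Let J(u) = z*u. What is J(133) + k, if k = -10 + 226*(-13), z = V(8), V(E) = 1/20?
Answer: -58827/20 ≈ -2941.4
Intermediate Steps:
V(E) = 1/20
z = 1/20 ≈ 0.050000
k = -2948 (k = -10 - 2938 = -2948)
J(u) = u/20
J(133) + k = (1/20)*133 - 2948 = 133/20 - 2948 = -58827/20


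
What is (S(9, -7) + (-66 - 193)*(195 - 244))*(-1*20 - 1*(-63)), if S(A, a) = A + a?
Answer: 545799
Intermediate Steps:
(S(9, -7) + (-66 - 193)*(195 - 244))*(-1*20 - 1*(-63)) = ((9 - 7) + (-66 - 193)*(195 - 244))*(-1*20 - 1*(-63)) = (2 - 259*(-49))*(-20 + 63) = (2 + 12691)*43 = 12693*43 = 545799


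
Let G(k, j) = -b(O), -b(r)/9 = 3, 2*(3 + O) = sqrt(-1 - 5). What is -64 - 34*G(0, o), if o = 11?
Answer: -982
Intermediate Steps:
O = -3 + I*sqrt(6)/2 (O = -3 + sqrt(-1 - 5)/2 = -3 + sqrt(-6)/2 = -3 + (I*sqrt(6))/2 = -3 + I*sqrt(6)/2 ≈ -3.0 + 1.2247*I)
b(r) = -27 (b(r) = -9*3 = -27)
G(k, j) = 27 (G(k, j) = -1*(-27) = 27)
-64 - 34*G(0, o) = -64 - 34*27 = -64 - 918 = -982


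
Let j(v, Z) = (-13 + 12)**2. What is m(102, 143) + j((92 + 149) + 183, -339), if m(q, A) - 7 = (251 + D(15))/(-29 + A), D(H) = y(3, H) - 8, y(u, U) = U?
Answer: 195/19 ≈ 10.263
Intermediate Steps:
j(v, Z) = 1 (j(v, Z) = (-1)**2 = 1)
D(H) = -8 + H (D(H) = H - 8 = -8 + H)
m(q, A) = 7 + 258/(-29 + A) (m(q, A) = 7 + (251 + (-8 + 15))/(-29 + A) = 7 + (251 + 7)/(-29 + A) = 7 + 258/(-29 + A))
m(102, 143) + j((92 + 149) + 183, -339) = (55 + 7*143)/(-29 + 143) + 1 = (55 + 1001)/114 + 1 = (1/114)*1056 + 1 = 176/19 + 1 = 195/19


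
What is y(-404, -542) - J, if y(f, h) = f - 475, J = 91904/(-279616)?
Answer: -3838915/4369 ≈ -878.67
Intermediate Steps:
J = -1436/4369 (J = 91904*(-1/279616) = -1436/4369 ≈ -0.32868)
y(f, h) = -475 + f
y(-404, -542) - J = (-475 - 404) - 1*(-1436/4369) = -879 + 1436/4369 = -3838915/4369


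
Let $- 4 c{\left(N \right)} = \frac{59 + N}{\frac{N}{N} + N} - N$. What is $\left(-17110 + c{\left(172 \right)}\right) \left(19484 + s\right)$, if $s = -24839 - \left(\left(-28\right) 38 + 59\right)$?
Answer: $\frac{25688044125}{346} \approx 7.4243 \cdot 10^{7}$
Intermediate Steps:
$s = -23834$ ($s = -24839 - \left(-1064 + 59\right) = -24839 - -1005 = -24839 + 1005 = -23834$)
$c{\left(N \right)} = \frac{N}{4} - \frac{59 + N}{4 \left(1 + N\right)}$ ($c{\left(N \right)} = - \frac{\frac{59 + N}{\frac{N}{N} + N} - N}{4} = - \frac{\frac{59 + N}{1 + N} - N}{4} = - \frac{- N + \frac{59 + N}{1 + N}}{4} = \frac{N}{4} - \frac{59 + N}{4 \left(1 + N\right)}$)
$\left(-17110 + c{\left(172 \right)}\right) \left(19484 + s\right) = \left(-17110 + \frac{-59 + 172^{2}}{4 \left(1 + 172\right)}\right) \left(19484 - 23834\right) = \left(-17110 + \frac{-59 + 29584}{4 \cdot 173}\right) \left(-4350\right) = \left(-17110 + \frac{1}{4} \cdot \frac{1}{173} \cdot 29525\right) \left(-4350\right) = \left(-17110 + \frac{29525}{692}\right) \left(-4350\right) = \left(- \frac{11810595}{692}\right) \left(-4350\right) = \frac{25688044125}{346}$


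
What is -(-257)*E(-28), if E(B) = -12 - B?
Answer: 4112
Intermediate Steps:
-(-257)*E(-28) = -(-257)*(-12 - 1*(-28)) = -(-257)*(-12 + 28) = -(-257)*16 = -257*(-16) = 4112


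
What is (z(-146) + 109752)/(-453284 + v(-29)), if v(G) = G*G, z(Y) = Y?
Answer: -109606/452443 ≈ -0.24225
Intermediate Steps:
v(G) = G²
(z(-146) + 109752)/(-453284 + v(-29)) = (-146 + 109752)/(-453284 + (-29)²) = 109606/(-453284 + 841) = 109606/(-452443) = 109606*(-1/452443) = -109606/452443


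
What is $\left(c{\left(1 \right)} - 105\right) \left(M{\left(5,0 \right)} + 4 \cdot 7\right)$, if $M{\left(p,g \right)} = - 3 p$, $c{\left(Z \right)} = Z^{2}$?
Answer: $-1352$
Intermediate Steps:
$\left(c{\left(1 \right)} - 105\right) \left(M{\left(5,0 \right)} + 4 \cdot 7\right) = \left(1^{2} - 105\right) \left(\left(-3\right) 5 + 4 \cdot 7\right) = \left(1 - 105\right) \left(-15 + 28\right) = \left(-104\right) 13 = -1352$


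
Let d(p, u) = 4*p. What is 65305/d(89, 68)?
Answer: 65305/356 ≈ 183.44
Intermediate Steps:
65305/d(89, 68) = 65305/((4*89)) = 65305/356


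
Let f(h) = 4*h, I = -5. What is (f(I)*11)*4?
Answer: -880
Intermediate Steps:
(f(I)*11)*4 = ((4*(-5))*11)*4 = -20*11*4 = -220*4 = -880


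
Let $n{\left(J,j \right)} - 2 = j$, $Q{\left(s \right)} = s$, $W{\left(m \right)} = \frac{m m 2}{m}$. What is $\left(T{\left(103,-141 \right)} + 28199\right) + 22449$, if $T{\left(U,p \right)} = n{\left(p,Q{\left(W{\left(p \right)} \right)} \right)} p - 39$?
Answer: $90089$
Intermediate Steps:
$W{\left(m \right)} = 2 m$ ($W{\left(m \right)} = \frac{m^{2} \cdot 2}{m} = \frac{2 m^{2}}{m} = 2 m$)
$n{\left(J,j \right)} = 2 + j$
$T{\left(U,p \right)} = -39 + p \left(2 + 2 p\right)$ ($T{\left(U,p \right)} = \left(2 + 2 p\right) p - 39 = p \left(2 + 2 p\right) - 39 = -39 + p \left(2 + 2 p\right)$)
$\left(T{\left(103,-141 \right)} + 28199\right) + 22449 = \left(\left(-39 + 2 \left(-141\right) \left(1 - 141\right)\right) + 28199\right) + 22449 = \left(\left(-39 + 2 \left(-141\right) \left(-140\right)\right) + 28199\right) + 22449 = \left(\left(-39 + 39480\right) + 28199\right) + 22449 = \left(39441 + 28199\right) + 22449 = 67640 + 22449 = 90089$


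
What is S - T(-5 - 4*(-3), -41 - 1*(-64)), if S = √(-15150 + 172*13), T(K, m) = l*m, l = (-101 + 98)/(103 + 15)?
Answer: 69/118 + I*√12914 ≈ 0.58475 + 113.64*I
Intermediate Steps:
l = -3/118 ≈ -0.025424
T(K, m) = -3*m/118
S = I*√12914 (S = √(-15150 + 2236) = √(-12914) = I*√12914 ≈ 113.64*I)
S - T(-5 - 4*(-3), -41 - 1*(-64)) = I*√12914 - (-3)*(-41 - 1*(-64))/118 = I*√12914 - (-3)*(-41 + 64)/118 = I*√12914 - (-3)*23/118 = I*√12914 - 1*(-69/118) = I*√12914 + 69/118 = 69/118 + I*√12914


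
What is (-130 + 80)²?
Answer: 2500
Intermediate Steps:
(-130 + 80)² = (-50)² = 2500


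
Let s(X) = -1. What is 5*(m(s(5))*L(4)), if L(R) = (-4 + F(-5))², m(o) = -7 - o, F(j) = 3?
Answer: -30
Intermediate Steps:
L(R) = 1 (L(R) = (-4 + 3)² = (-1)² = 1)
5*(m(s(5))*L(4)) = 5*((-7 - 1*(-1))*1) = 5*((-7 + 1)*1) = 5*(-6*1) = 5*(-6) = -30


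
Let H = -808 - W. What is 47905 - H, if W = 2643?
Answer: 51356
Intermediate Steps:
H = -3451 (H = -808 - 1*2643 = -808 - 2643 = -3451)
47905 - H = 47905 - 1*(-3451) = 47905 + 3451 = 51356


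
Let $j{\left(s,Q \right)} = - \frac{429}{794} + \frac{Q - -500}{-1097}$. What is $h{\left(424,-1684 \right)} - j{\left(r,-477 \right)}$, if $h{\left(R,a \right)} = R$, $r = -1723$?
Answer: $\frac{369800507}{871018} \approx 424.56$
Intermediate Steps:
$j{\left(s,Q \right)} = - \frac{867613}{871018} - \frac{Q}{1097}$ ($j{\left(s,Q \right)} = \left(-429\right) \frac{1}{794} + \left(Q + 500\right) \left(- \frac{1}{1097}\right) = - \frac{429}{794} + \left(500 + Q\right) \left(- \frac{1}{1097}\right) = - \frac{429}{794} - \left(\frac{500}{1097} + \frac{Q}{1097}\right) = - \frac{867613}{871018} - \frac{Q}{1097}$)
$h{\left(424,-1684 \right)} - j{\left(r,-477 \right)} = 424 - \left(- \frac{867613}{871018} - - \frac{477}{1097}\right) = 424 - \left(- \frac{867613}{871018} + \frac{477}{1097}\right) = 424 - - \frac{488875}{871018} = 424 + \frac{488875}{871018} = \frac{369800507}{871018}$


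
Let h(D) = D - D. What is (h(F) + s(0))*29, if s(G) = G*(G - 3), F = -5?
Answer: 0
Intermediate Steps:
s(G) = G*(-3 + G)
h(D) = 0
(h(F) + s(0))*29 = (0 + 0*(-3 + 0))*29 = (0 + 0*(-3))*29 = (0 + 0)*29 = 0*29 = 0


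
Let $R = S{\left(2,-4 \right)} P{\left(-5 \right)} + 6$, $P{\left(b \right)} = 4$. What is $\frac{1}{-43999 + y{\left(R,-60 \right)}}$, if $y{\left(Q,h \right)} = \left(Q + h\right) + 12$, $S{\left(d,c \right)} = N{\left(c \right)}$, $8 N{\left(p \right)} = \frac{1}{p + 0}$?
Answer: $- \frac{8}{352329} \approx -2.2706 \cdot 10^{-5}$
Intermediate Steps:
$N{\left(p \right)} = \frac{1}{8 p}$ ($N{\left(p \right)} = \frac{1}{8 \left(p + 0\right)} = \frac{1}{8 p}$)
$S{\left(d,c \right)} = \frac{1}{8 c}$
$R = \frac{47}{8}$ ($R = \frac{1}{8 \left(-4\right)} 4 + 6 = \frac{1}{8} \left(- \frac{1}{4}\right) 4 + 6 = \left(- \frac{1}{32}\right) 4 + 6 = - \frac{1}{8} + 6 = \frac{47}{8} \approx 5.875$)
$y{\left(Q,h \right)} = 12 + Q + h$
$\frac{1}{-43999 + y{\left(R,-60 \right)}} = \frac{1}{-43999 + \left(12 + \frac{47}{8} - 60\right)} = \frac{1}{-43999 - \frac{337}{8}} = \frac{1}{- \frac{352329}{8}} = - \frac{8}{352329}$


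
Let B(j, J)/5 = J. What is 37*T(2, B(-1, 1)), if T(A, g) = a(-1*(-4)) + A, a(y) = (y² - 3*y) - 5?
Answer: 37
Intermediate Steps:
a(y) = -5 + y² - 3*y
B(j, J) = 5*J
T(A, g) = -1 + A (T(A, g) = (-5 + (-1*(-4))² - (-3)*(-4)) + A = (-5 + 4² - 3*4) + A = (-5 + 16 - 12) + A = -1 + A)
37*T(2, B(-1, 1)) = 37*(-1 + 2) = 37*1 = 37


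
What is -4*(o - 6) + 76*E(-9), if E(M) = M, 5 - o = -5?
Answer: -700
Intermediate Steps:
o = 10 (o = 5 - 1*(-5) = 5 + 5 = 10)
-4*(o - 6) + 76*E(-9) = -4*(10 - 6) + 76*(-9) = -4*4 - 684 = -16 - 684 = -700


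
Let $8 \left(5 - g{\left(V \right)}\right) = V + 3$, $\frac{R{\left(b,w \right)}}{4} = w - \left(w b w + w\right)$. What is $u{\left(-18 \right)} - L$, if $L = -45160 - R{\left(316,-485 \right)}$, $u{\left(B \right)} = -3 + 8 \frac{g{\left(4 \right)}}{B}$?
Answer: $- \frac{1783675469}{6} \approx -2.9728 \cdot 10^{8}$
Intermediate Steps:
$R{\left(b,w \right)} = - 4 b w^{2}$ ($R{\left(b,w \right)} = 4 \left(w - \left(w b w + w\right)\right) = 4 \left(w - \left(b w w + w\right)\right) = 4 \left(w - \left(b w^{2} + w\right)\right) = 4 \left(w - \left(w + b w^{2}\right)\right) = 4 \left(- b w^{2}\right) = - 4 b w^{2}$)
$g{\left(V \right)} = \frac{37}{8} - \frac{V}{8}$ ($g{\left(V \right)} = 5 - \frac{V + 3}{8} = 5 - \frac{3 + V}{8} = 5 - \left(\frac{3}{8} + \frac{V}{8}\right) = \frac{37}{8} - \frac{V}{8}$)
$u{\left(B \right)} = -3 + \frac{33}{B}$ ($u{\left(B \right)} = -3 + 8 \frac{\frac{37}{8} - \frac{1}{2}}{B} = -3 + 8 \frac{33}{8 B} = -3 + \frac{33}{B}$)
$L = 297279240$ ($L = -45160 - \left(-4\right) 316 \left(-485\right)^{2} = -45160 - \left(-4\right) 316 \cdot 235225 = -45160 - -297324400 = -45160 + 297324400 = 297279240$)
$u{\left(-18 \right)} - L = \left(-3 + \frac{33}{-18}\right) - 297279240 = \left(-3 + 33 \left(- \frac{1}{18}\right)\right) - 297279240 = \left(-3 - \frac{11}{6}\right) - 297279240 = - \frac{29}{6} - 297279240 = - \frac{1783675469}{6}$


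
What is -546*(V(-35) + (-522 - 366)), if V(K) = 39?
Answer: 463554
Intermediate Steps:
-546*(V(-35) + (-522 - 366)) = -546*(39 + (-522 - 366)) = -546*(39 - 888) = -546*(-849) = 463554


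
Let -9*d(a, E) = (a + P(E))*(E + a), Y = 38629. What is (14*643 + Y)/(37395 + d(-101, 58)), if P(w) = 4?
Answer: 428679/332384 ≈ 1.2897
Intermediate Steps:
d(a, E) = -(4 + a)*(E + a)/9 (d(a, E) = -(a + 4)*(E + a)/9 = -(4 + a)*(E + a)/9)
(14*643 + Y)/(37395 + d(-101, 58)) = (14*643 + 38629)/(37395 + (-4/9*58 - 4/9*(-101) - ⅑*(-101)² - ⅑*58*(-101))) = (9002 + 38629)/(37395 + (-232/9 + 404/9 - ⅑*10201 + 5858/9)) = 47631/(37395 + (-232/9 + 404/9 - 10201/9 + 5858/9)) = 47631/(37395 - 4171/9) = 47631/(332384/9) = 47631*(9/332384) = 428679/332384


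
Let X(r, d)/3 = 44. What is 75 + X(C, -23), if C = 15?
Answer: 207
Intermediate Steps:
X(r, d) = 132 (X(r, d) = 3*44 = 132)
75 + X(C, -23) = 75 + 132 = 207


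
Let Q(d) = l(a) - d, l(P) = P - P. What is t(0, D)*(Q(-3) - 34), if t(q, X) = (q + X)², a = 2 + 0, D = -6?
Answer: -1116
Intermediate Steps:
a = 2
l(P) = 0
t(q, X) = (X + q)²
Q(d) = -d (Q(d) = 0 - d = -d)
t(0, D)*(Q(-3) - 34) = (-6 + 0)²*(-1*(-3) - 34) = (-6)²*(3 - 34) = 36*(-31) = -1116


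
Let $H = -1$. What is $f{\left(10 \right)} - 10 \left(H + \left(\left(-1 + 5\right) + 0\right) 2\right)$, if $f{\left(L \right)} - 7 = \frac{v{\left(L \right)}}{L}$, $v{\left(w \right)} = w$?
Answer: $-62$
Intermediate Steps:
$f{\left(L \right)} = 8$ ($f{\left(L \right)} = 7 + \frac{L}{L} = 7 + 1 = 8$)
$f{\left(10 \right)} - 10 \left(H + \left(\left(-1 + 5\right) + 0\right) 2\right) = 8 - 10 \left(-1 + \left(\left(-1 + 5\right) + 0\right) 2\right) = 8 - 10 \left(-1 + \left(4 + 0\right) 2\right) = 8 - 10 \left(-1 + 4 \cdot 2\right) = 8 - 10 \left(-1 + 8\right) = 8 - 70 = -62$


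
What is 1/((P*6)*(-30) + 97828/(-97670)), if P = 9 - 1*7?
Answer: -48835/17629514 ≈ -0.0027701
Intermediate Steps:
P = 2 (P = 9 - 7 = 2)
1/((P*6)*(-30) + 97828/(-97670)) = 1/((2*6)*(-30) + 97828/(-97670)) = 1/(12*(-30) + 97828*(-1/97670)) = 1/(-360 - 48914/48835) = 1/(-17629514/48835) = -48835/17629514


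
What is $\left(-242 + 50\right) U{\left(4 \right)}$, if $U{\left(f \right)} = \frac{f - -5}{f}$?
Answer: $-432$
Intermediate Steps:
$U{\left(f \right)} = \frac{5 + f}{f}$ ($U{\left(f \right)} = \frac{f + 5}{f} = \frac{5 + f}{f}$)
$\left(-242 + 50\right) U{\left(4 \right)} = \left(-242 + 50\right) \frac{5 + 4}{4} = - 192 \cdot \frac{1}{4} \cdot 9 = \left(-192\right) \frac{9}{4} = -432$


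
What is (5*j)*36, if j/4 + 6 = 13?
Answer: 5040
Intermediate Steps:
j = 28 (j = -24 + 4*13 = -24 + 52 = 28)
(5*j)*36 = (5*28)*36 = 140*36 = 5040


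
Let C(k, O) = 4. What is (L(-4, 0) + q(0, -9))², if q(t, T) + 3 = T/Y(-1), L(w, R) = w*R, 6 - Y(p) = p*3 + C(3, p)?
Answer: 576/25 ≈ 23.040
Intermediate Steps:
Y(p) = 2 - 3*p (Y(p) = 6 - (p*3 + 4) = 6 - (3*p + 4) = 6 - (4 + 3*p) = 6 + (-4 - 3*p) = 2 - 3*p)
L(w, R) = R*w
q(t, T) = -3 + T/5 (q(t, T) = -3 + T/(2 - 3*(-1)) = -3 + T/(2 + 3) = -3 + T/5)
(L(-4, 0) + q(0, -9))² = (0*(-4) + (-3 + (⅕)*(-9)))² = (0 + (-3 - 9/5))² = (0 - 24/5)² = (-24/5)² = 576/25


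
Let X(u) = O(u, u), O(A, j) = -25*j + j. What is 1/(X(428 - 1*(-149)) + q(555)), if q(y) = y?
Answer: -1/13293 ≈ -7.5228e-5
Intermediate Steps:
O(A, j) = -24*j
X(u) = -24*u
1/(X(428 - 1*(-149)) + q(555)) = 1/(-24*(428 - 1*(-149)) + 555) = 1/(-24*(428 + 149) + 555) = 1/(-24*577 + 555) = 1/(-13848 + 555) = 1/(-13293) = -1/13293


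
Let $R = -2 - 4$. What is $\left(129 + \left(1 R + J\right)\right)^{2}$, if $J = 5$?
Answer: $16384$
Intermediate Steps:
$R = -6$ ($R = -2 - 4 = -6$)
$\left(129 + \left(1 R + J\right)\right)^{2} = \left(129 + \left(1 \left(-6\right) + 5\right)\right)^{2} = \left(129 + \left(-6 + 5\right)\right)^{2} = \left(129 - 1\right)^{2} = 128^{2} = 16384$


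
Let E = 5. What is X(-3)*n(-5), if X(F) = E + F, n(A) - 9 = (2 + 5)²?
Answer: 116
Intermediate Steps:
n(A) = 58 (n(A) = 9 + (2 + 5)² = 9 + 7² = 9 + 49 = 58)
X(F) = 5 + F
X(-3)*n(-5) = (5 - 3)*58 = 2*58 = 116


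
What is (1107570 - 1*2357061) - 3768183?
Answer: -5017674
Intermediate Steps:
(1107570 - 1*2357061) - 3768183 = (1107570 - 2357061) - 3768183 = -1249491 - 3768183 = -5017674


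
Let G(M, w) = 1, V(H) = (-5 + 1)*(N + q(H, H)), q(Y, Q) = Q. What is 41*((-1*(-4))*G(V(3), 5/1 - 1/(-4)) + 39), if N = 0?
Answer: 1763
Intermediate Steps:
V(H) = -4*H (V(H) = (-5 + 1)*(0 + H) = -4*H)
41*((-1*(-4))*G(V(3), 5/1 - 1/(-4)) + 39) = 41*(-1*(-4)*1 + 39) = 41*(4*1 + 39) = 41*(4 + 39) = 41*43 = 1763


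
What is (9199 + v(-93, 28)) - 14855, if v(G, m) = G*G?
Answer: 2993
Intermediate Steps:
v(G, m) = G**2
(9199 + v(-93, 28)) - 14855 = (9199 + (-93)**2) - 14855 = (9199 + 8649) - 14855 = 17848 - 14855 = 2993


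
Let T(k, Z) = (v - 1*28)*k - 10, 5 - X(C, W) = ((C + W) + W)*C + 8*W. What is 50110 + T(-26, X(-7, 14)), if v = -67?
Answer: 52570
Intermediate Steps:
X(C, W) = 5 - 8*W - C*(C + 2*W) (X(C, W) = 5 - (((C + W) + W)*C + 8*W) = 5 - ((C + 2*W)*C + 8*W) = 5 - (C*(C + 2*W) + 8*W) = 5 - (8*W + C*(C + 2*W)) = 5 + (-8*W - C*(C + 2*W)) = 5 - 8*W - C*(C + 2*W))
T(k, Z) = -10 - 95*k (T(k, Z) = (-67 - 1*28)*k - 10 = (-67 - 28)*k - 10 = -95*k - 10 = -10 - 95*k)
50110 + T(-26, X(-7, 14)) = 50110 + (-10 - 95*(-26)) = 50110 + (-10 + 2470) = 50110 + 2460 = 52570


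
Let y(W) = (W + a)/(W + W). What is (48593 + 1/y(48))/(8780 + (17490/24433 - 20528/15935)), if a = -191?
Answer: 51045415442605/9222639489206 ≈ 5.5348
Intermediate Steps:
y(W) = (-191 + W)/(2*W) (y(W) = (W - 191)/(W + W) = (-191 + W)/((2*W)) = (-191 + W)*(1/(2*W)) = (-191 + W)/(2*W))
(48593 + 1/y(48))/(8780 + (17490/24433 - 20528/15935)) = (48593 + 1/((½)*(-191 + 48)/48))/(8780 + (17490/24433 - 20528/15935)) = (48593 + 1/((½)*(1/48)*(-143)))/(8780 + (17490*(1/24433) - 20528*1/15935)) = (48593 + 1/(-143/96))/(8780 + (330/461 - 20528/15935)) = (48593 - 96/143)/(8780 - 4204858/7346035) = 6948703/(143*(64493982442/7346035)) = (6948703/143)*(7346035/64493982442) = 51045415442605/9222639489206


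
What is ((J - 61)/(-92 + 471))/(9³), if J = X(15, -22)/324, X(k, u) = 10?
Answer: -9877/44759142 ≈ -0.00022067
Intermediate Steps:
J = 5/162 (J = 10/324 = 10*(1/324) = 5/162 ≈ 0.030864)
((J - 61)/(-92 + 471))/(9³) = ((5/162 - 61)/(-92 + 471))/(9³) = -9877/162/379/729 = -9877/162*1/379*(1/729) = -9877/61398*1/729 = -9877/44759142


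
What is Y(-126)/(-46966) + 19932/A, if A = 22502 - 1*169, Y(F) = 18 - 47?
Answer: 40729303/45603986 ≈ 0.89311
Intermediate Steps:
Y(F) = -29
A = 22333 (A = 22502 - 169 = 22333)
Y(-126)/(-46966) + 19932/A = -29/(-46966) + 19932/22333 = -29*(-1/46966) + 19932*(1/22333) = 29/46966 + 19932/22333 = 40729303/45603986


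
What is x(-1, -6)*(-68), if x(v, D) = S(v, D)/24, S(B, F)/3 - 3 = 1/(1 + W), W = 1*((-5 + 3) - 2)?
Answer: -68/3 ≈ -22.667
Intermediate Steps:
W = -4 (W = 1*(-2 - 2) = 1*(-4) = -4)
S(B, F) = 8 (S(B, F) = 9 + 3/(1 - 4) = 9 + 3/(-3) = 9 + 3*(-1/3) = 9 - 1 = 8)
x(v, D) = 1/3 (x(v, D) = 8/24 = 8*(1/24) = 1/3)
x(-1, -6)*(-68) = (1/3)*(-68) = -68/3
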